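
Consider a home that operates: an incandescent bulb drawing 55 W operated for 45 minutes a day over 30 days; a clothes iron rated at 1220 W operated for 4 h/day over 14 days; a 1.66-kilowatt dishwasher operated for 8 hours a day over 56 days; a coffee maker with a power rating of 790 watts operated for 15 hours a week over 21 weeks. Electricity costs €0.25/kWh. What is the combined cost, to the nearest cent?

€265.52

incandescent bulb: Runtime = 45 min × 30 = 1350 min = 22.5 h
incandescent bulb: 0.055 kW × 22.5 h = 1.2375 kWh
clothes iron: Runtime = 4 h/day × 14 days = 56 h
clothes iron: 1.22 kW × 56 h = 68.32 kWh
dishwasher: Runtime = 8 h/day × 56 days = 448 h
dishwasher: 1.66 kW × 448 h = 743.68 kWh
coffee maker: Runtime = 15 h/week × 21 weeks = 315 h
coffee maker: 0.79 kW × 315 h = 248.85 kWh
Total energy = 1062.0875 kWh
Cost = 1062.0875 × €0.25 = €265.52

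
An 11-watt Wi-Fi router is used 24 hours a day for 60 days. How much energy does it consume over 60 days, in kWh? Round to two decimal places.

15.84 kWh

Runtime = 24 h × 60 = 1440 h
Energy = 0.011 kW × 1440 h = 15.84 kWh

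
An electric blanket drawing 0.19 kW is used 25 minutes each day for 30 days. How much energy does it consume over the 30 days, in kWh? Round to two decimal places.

Runtime = 25 min × 30 = 750 min = 12.5 h
Energy = 0.19 kW × 12.5 h = 2.375 kWh ≈ 2.38 kWh

2.38 kWh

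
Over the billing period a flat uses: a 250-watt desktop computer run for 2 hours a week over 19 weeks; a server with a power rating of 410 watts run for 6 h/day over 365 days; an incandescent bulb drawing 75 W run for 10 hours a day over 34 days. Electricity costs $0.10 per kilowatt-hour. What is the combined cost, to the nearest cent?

desktop computer: Runtime = 2 h/week × 19 weeks = 38 h
desktop computer: 0.25 kW × 38 h = 9.5 kWh
server: Runtime = 6 h/day × 365 days = 2190 h
server: 0.41 kW × 2190 h = 897.9 kWh
incandescent bulb: Runtime = 10 h/day × 34 days = 340 h
incandescent bulb: 0.075 kW × 340 h = 25.5 kWh
Total energy = 932.9 kWh
Cost = 932.9 × $0.10 = $93.29

$93.29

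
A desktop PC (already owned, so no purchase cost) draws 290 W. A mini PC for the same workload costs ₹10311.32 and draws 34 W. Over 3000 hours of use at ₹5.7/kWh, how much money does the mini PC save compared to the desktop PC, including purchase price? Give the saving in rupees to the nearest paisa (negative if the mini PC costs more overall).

-₹5933.72

desktop PC: ₹0.00 + (290/1000) kW × 3000 h × ₹5.7 = ₹0.00 + ₹4959 = ₹4959
mini PC: ₹10311.32 + (34/1000) kW × 3000 h × ₹5.7 = ₹10311.32 + ₹581.4 = ₹10892.72
Saving = ₹4959 − ₹10892.72 = −₹5933.72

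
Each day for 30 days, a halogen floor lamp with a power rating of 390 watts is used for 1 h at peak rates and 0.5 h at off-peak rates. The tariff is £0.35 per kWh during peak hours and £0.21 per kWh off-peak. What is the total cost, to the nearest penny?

Peak energy = 0.39 kW × 1 h × 30 = 11.7 kWh
Off-peak energy = 0.39 kW × 0.5 h × 30 = 5.85 kWh
Cost = 11.7 × £0.35 + 5.85 × £0.21 = £4.095 + £1.2285 = £5.32

£5.32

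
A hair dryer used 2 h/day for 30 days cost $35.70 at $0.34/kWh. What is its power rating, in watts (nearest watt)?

Energy = $35.70 ÷ $0.34/kWh = 105 kWh
Runtime = 2 h/day × 30 days = 60 h
Power = 105 kWh ÷ 60 h = 1.75 kW = 1750 W

1750 W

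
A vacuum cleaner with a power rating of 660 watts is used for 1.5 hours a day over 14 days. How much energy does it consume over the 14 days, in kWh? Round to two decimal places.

13.86 kWh

Runtime = 1.5 h/day × 14 days = 21 h
Energy = 0.66 kW × 21 h = 13.86 kWh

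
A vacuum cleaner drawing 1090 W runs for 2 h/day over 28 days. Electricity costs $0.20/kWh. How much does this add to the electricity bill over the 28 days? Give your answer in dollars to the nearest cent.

Runtime = 2 h/day × 28 days = 56 h
Energy = 1.09 kW × 56 h = 61.04 kWh
Cost = 61.04 kWh × $0.20/kWh = $12.21

$12.21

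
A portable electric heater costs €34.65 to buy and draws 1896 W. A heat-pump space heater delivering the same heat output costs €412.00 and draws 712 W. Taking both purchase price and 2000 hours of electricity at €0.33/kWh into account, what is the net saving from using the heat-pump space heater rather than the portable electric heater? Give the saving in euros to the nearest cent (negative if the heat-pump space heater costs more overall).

€404.09

portable electric heater: €34.65 + (1896/1000) kW × 2000 h × €0.33 = €34.65 + €1251.36 = €1286.01
heat-pump space heater: €412.00 + (712/1000) kW × 2000 h × €0.33 = €412.00 + €469.92 = €881.92
Saving = €1286.01 − €881.92 = €404.09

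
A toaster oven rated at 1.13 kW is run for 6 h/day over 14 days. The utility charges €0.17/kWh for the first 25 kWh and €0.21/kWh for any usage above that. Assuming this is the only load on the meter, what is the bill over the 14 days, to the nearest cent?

€18.93

Runtime = 6 h/day × 14 days = 84 h
Energy = 1.13 kW × 84 h = 94.92 kWh
Tier 1 (0–25 kWh): 25 × €0.17 = €4.25
Above 25 kWh: 69.92 × €0.21 = €14.6832
Bill = €18.93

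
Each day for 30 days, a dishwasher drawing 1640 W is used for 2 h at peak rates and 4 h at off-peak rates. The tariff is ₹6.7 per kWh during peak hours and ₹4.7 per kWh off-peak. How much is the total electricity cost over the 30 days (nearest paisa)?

₹1584.24

Peak energy = 1.64 kW × 2 h × 30 = 98.4 kWh
Off-peak energy = 1.64 kW × 4 h × 30 = 196.8 kWh
Cost = 98.4 × ₹6.7 + 196.8 × ₹4.7 = ₹659.28 + ₹924.96 = ₹1584.24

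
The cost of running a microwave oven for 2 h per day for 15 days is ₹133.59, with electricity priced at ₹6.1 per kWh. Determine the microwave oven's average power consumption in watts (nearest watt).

730 W

Energy = ₹133.59 ÷ ₹6.1/kWh = 21.9 kWh
Runtime = 2 h/day × 15 days = 30 h
Power = 21.9 kWh ÷ 30 h = 0.73 kW = 730 W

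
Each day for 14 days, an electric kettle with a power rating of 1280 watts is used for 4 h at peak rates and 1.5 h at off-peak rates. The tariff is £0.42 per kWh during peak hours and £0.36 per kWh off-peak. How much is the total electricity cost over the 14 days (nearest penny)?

Peak energy = 1.28 kW × 4 h × 14 = 71.68 kWh
Off-peak energy = 1.28 kW × 1.5 h × 14 = 26.88 kWh
Cost = 71.68 × £0.42 + 26.88 × £0.36 = £30.1056 + £9.6768 = £39.78

£39.78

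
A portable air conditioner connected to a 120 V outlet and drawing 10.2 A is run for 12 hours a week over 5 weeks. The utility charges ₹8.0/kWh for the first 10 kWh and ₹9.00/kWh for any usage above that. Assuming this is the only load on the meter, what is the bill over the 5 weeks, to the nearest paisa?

₹650.96

Power = 10.2 A × 120 V = 1224 W = 1.224 kW
Runtime = 12 h/week × 5 weeks = 60 h
Energy = 1.224 kW × 60 h = 73.44 kWh
Tier 1 (0–10 kWh): 10 × ₹8.0 = ₹80
Above 10 kWh: 63.44 × ₹9.00 = ₹570.96
Bill = ₹650.96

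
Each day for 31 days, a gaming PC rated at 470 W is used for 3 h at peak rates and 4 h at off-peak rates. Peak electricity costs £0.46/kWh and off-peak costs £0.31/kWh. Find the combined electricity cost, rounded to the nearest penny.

£38.17

Peak energy = 0.47 kW × 3 h × 31 = 43.71 kWh
Off-peak energy = 0.47 kW × 4 h × 31 = 58.28 kWh
Cost = 43.71 × £0.46 + 58.28 × £0.31 = £20.1066 + £18.0668 = £38.17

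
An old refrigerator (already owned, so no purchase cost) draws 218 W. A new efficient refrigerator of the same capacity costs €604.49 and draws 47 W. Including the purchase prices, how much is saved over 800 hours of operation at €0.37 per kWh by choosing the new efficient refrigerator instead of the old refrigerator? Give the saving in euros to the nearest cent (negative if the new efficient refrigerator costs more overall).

old refrigerator: €0.00 + (218/1000) kW × 800 h × €0.37 = €0.00 + €64.528 = €64.528
new efficient refrigerator: €604.49 + (47/1000) kW × 800 h × €0.37 = €604.49 + €13.912 = €618.402
Saving = €64.528 − €618.402 = −€553.874 → -€553.87

-€553.87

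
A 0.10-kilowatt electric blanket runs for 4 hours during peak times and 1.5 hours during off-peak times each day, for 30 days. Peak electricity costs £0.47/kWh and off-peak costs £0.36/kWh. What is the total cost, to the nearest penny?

£7.26

Peak energy = 0.1 kW × 4 h × 30 = 12 kWh
Off-peak energy = 0.1 kW × 1.5 h × 30 = 4.5 kWh
Cost = 12 × £0.47 + 4.5 × £0.36 = £5.64 + £1.62 = £7.26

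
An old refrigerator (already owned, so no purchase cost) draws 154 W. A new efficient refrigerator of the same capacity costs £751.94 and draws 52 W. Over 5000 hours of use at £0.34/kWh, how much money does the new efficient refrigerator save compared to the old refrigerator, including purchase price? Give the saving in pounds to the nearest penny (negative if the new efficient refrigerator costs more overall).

old refrigerator: £0.00 + (154/1000) kW × 5000 h × £0.34 = £0.00 + £261.8 = £261.8
new efficient refrigerator: £751.94 + (52/1000) kW × 5000 h × £0.34 = £751.94 + £88.4 = £840.34
Saving = £261.8 − £840.34 = −£578.54

-£578.54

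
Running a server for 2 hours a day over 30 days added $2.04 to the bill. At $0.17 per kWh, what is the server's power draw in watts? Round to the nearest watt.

200 W

Energy = $2.04 ÷ $0.17/kWh = 12 kWh
Runtime = 2 h/day × 30 days = 60 h
Power = 12 kWh ÷ 60 h = 0.2 kW = 200 W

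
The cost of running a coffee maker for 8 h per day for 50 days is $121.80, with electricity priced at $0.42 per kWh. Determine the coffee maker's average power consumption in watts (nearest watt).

725 W

Energy = $121.80 ÷ $0.42/kWh = 290 kWh
Runtime = 8 h/day × 50 days = 400 h
Power = 290 kWh ÷ 400 h = 0.725 kW = 725 W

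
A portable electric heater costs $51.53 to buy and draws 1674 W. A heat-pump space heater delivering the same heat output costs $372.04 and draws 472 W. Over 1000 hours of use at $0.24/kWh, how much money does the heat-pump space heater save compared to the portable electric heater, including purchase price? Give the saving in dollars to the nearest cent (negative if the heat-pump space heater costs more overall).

-$32.03

portable electric heater: $51.53 + (1674/1000) kW × 1000 h × $0.24 = $51.53 + $401.76 = $453.29
heat-pump space heater: $372.04 + (472/1000) kW × 1000 h × $0.24 = $372.04 + $113.28 = $485.32
Saving = $453.29 − $485.32 = −$32.03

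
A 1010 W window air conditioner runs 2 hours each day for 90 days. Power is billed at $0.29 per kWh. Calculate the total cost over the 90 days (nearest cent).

Runtime = 2 h/day × 90 days = 180 h
Energy = 1.01 kW × 180 h = 181.8 kWh
Cost = 181.8 kWh × $0.29/kWh = $52.72

$52.72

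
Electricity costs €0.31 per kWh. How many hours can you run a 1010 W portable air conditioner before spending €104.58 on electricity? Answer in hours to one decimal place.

Energy available = €104.58 ÷ €0.31/kWh = 337.3548 kWh
Hours = 337.3548 kWh ÷ 1.01 kW = 334.0 h

334.0 h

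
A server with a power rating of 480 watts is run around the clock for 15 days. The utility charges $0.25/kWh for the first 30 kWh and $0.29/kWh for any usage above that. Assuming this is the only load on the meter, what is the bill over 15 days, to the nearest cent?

Runtime = 24 h × 15 = 360 h
Energy = 0.48 kW × 360 h = 172.8 kWh
Tier 1 (0–30 kWh): 30 × $0.25 = $7.5
Above 30 kWh: 142.8 × $0.29 = $41.412
Bill = $48.91

$48.91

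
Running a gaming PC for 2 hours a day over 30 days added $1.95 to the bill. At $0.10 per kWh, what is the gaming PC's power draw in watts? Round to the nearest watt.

325 W

Energy = $1.95 ÷ $0.10/kWh = 19.5 kWh
Runtime = 2 h/day × 30 days = 60 h
Power = 19.5 kWh ÷ 60 h = 0.325 kW = 325 W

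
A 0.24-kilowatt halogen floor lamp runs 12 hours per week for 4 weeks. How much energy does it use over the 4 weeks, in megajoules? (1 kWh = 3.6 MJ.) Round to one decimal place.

Runtime = 12 h/week × 4 weeks = 48 h
Energy = 0.24 kW × 48 h = 11.52 kWh
= 11.52 × 3.6 MJ = 41.5 MJ

41.5 MJ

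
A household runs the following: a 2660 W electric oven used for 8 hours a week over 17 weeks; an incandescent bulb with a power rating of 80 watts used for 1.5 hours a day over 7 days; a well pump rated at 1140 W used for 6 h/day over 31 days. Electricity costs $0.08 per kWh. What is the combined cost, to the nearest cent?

electric oven: Runtime = 8 h/week × 17 weeks = 136 h
electric oven: 2.66 kW × 136 h = 361.76 kWh
incandescent bulb: Runtime = 1.5 h/day × 7 days = 10.5 h
incandescent bulb: 0.08 kW × 10.5 h = 0.84 kWh
well pump: Runtime = 6 h/day × 31 days = 186 h
well pump: 1.14 kW × 186 h = 212.04 kWh
Total energy = 574.64 kWh
Cost = 574.64 × $0.08 = $45.97

$45.97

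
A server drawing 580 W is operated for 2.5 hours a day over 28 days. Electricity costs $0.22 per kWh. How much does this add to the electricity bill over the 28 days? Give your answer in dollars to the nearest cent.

$8.93

Runtime = 2.5 h/day × 28 days = 70 h
Energy = 0.58 kW × 70 h = 40.6 kWh
Cost = 40.6 kWh × $0.22/kWh = $8.93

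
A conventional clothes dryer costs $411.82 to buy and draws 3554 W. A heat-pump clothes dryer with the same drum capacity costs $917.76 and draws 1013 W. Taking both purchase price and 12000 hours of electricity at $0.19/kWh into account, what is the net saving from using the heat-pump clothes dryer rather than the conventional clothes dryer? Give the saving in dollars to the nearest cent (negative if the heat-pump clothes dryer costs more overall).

$5287.54

conventional clothes dryer: $411.82 + (3554/1000) kW × 12000 h × $0.19 = $411.82 + $8103.12 = $8514.94
heat-pump clothes dryer: $917.76 + (1013/1000) kW × 12000 h × $0.19 = $917.76 + $2309.64 = $3227.4
Saving = $8514.94 − $3227.4 = $5287.54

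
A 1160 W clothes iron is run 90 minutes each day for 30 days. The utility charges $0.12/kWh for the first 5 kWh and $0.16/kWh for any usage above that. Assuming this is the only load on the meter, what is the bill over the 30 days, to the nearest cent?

Runtime = 90 min × 30 = 2700 min = 45 h
Energy = 1.16 kW × 45 h = 52.2 kWh
Tier 1 (0–5 kWh): 5 × $0.12 = $0.6
Above 5 kWh: 47.2 × $0.16 = $7.552
Bill = $8.15

$8.15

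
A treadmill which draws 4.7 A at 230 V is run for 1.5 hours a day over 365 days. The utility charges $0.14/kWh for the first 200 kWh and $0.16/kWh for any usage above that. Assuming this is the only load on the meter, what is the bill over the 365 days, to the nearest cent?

Power = 4.7 A × 230 V = 1081 W = 1.081 kW
Runtime = 1.5 h/day × 365 days = 547.5 h
Energy = 1.081 kW × 547.5 h = 591.8475 kWh
Tier 1 (0–200 kWh): 200 × $0.14 = $28
Above 200 kWh: 391.8475 × $0.16 = $62.6956
Bill = $90.70

$90.70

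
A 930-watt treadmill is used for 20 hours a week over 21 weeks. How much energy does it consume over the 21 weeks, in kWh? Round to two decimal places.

390.60 kWh

Runtime = 20 h/week × 21 weeks = 420 h
Energy = 0.93 kW × 420 h = 390.6 kWh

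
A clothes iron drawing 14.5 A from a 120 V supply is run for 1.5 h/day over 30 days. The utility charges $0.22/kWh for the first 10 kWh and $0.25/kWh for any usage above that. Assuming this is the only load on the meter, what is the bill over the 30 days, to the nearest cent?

$19.28

Power = 14.5 A × 120 V = 1740 W = 1.74 kW
Runtime = 1.5 h/day × 30 days = 45 h
Energy = 1.74 kW × 45 h = 78.3 kWh
Tier 1 (0–10 kWh): 10 × $0.22 = $2.2
Above 10 kWh: 68.3 × $0.25 = $17.075
Bill = $19.28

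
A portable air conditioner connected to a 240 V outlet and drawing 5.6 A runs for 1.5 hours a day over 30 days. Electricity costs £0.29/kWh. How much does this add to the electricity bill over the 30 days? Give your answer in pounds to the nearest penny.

£17.54

Power = 5.6 A × 240 V = 1344 W = 1.344 kW
Runtime = 1.5 h/day × 30 days = 45 h
Energy = 1.344 kW × 45 h = 60.48 kWh
Cost = 60.48 kWh × £0.29/kWh = £17.54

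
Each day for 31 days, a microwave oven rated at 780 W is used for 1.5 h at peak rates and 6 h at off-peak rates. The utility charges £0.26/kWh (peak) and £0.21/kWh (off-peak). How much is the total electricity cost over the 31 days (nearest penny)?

Peak energy = 0.78 kW × 1.5 h × 31 = 36.27 kWh
Off-peak energy = 0.78 kW × 6 h × 31 = 145.08 kWh
Cost = 36.27 × £0.26 + 145.08 × £0.21 = £9.4302 + £30.4668 = £39.90

£39.90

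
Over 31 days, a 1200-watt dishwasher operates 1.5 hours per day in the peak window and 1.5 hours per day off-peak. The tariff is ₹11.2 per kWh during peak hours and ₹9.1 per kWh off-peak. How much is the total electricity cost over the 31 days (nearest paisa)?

Peak energy = 1.2 kW × 1.5 h × 31 = 55.8 kWh
Off-peak energy = 1.2 kW × 1.5 h × 31 = 55.8 kWh
Cost = 55.8 × ₹11.2 + 55.8 × ₹9.1 = ₹624.96 + ₹507.78 = ₹1132.74

₹1132.74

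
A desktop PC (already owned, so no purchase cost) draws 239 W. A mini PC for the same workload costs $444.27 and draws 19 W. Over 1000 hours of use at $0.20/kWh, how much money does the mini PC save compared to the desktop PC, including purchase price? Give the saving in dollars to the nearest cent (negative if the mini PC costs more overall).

desktop PC: $0.00 + (239/1000) kW × 1000 h × $0.20 = $0.00 + $47.8 = $47.8
mini PC: $444.27 + (19/1000) kW × 1000 h × $0.20 = $444.27 + $3.8 = $448.07
Saving = $47.8 − $448.07 = −$400.27

-$400.27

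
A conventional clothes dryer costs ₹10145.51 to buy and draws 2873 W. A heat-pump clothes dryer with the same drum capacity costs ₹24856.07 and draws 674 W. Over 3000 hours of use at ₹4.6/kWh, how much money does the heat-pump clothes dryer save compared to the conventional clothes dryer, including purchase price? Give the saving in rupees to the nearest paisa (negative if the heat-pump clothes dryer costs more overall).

conventional clothes dryer: ₹10145.51 + (2873/1000) kW × 3000 h × ₹4.6 = ₹10145.51 + ₹39647.4 = ₹49792.91
heat-pump clothes dryer: ₹24856.07 + (674/1000) kW × 3000 h × ₹4.6 = ₹24856.07 + ₹9301.2 = ₹34157.27
Saving = ₹49792.91 − ₹34157.27 = ₹15635.64

₹15635.64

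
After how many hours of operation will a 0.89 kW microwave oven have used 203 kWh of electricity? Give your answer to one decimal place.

228.1 h

Hours = 203 kWh ÷ 0.89 kW = 228.1 h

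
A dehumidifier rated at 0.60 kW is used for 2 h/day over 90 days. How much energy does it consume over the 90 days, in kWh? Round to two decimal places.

108.00 kWh

Runtime = 2 h/day × 90 days = 180 h
Energy = 0.6 kW × 180 h = 108 kWh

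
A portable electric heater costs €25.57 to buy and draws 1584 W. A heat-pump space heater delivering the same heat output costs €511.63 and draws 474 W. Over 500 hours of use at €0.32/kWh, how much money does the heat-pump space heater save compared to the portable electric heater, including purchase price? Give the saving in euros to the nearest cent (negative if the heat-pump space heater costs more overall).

-€308.46

portable electric heater: €25.57 + (1584/1000) kW × 500 h × €0.32 = €25.57 + €253.44 = €279.01
heat-pump space heater: €511.63 + (474/1000) kW × 500 h × €0.32 = €511.63 + €75.84 = €587.47
Saving = €279.01 − €587.47 = −€308.46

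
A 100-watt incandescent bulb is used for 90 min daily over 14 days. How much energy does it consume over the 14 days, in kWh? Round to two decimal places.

2.10 kWh

Runtime = 90 min × 14 = 1260 min = 21 h
Energy = 0.1 kW × 21 h = 2.1 kWh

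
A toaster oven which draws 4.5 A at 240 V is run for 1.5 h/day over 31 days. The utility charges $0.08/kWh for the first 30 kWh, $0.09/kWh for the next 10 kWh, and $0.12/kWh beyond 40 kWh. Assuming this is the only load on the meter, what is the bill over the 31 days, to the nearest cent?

Power = 4.5 A × 240 V = 1080 W = 1.08 kW
Runtime = 1.5 h/day × 31 days = 46.5 h
Energy = 1.08 kW × 46.5 h = 50.22 kWh
Tier 1 (0–30 kWh): 30 × $0.08 = $2.4
Tier 2 (30–40 kWh): 10 × $0.09 = $0.9
Above 40 kWh: 10.22 × $0.12 = $1.2264
Bill = $4.53

$4.53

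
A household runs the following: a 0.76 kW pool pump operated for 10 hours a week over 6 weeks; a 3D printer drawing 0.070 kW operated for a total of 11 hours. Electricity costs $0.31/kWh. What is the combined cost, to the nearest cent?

pool pump: Runtime = 10 h/week × 6 weeks = 60 h
pool pump: 0.76 kW × 60 h = 45.6 kWh
3D printer: 0.07 kW × 11 h = 0.77 kWh
Total energy = 46.37 kWh
Cost = 46.37 × $0.31 = $14.37

$14.37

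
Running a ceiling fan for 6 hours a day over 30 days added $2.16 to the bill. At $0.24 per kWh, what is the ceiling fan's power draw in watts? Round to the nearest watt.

50 W

Energy = $2.16 ÷ $0.24/kWh = 9 kWh
Runtime = 6 h/day × 30 days = 180 h
Power = 9 kWh ÷ 180 h = 0.05 kW = 50 W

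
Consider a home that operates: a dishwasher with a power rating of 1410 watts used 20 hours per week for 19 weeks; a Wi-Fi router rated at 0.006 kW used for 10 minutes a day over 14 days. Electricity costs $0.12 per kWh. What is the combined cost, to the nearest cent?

$64.30

dishwasher: Runtime = 20 h/week × 19 weeks = 380 h
dishwasher: 1.41 kW × 380 h = 535.8 kWh
Wi-Fi router: Runtime = 10 min × 14 = 140 min = 2.333333… h
Wi-Fi router: 0.006 kW × 2.333333… h = 0.014 kWh
Total energy = 535.814 kWh
Cost = 535.814 × $0.12 = $64.30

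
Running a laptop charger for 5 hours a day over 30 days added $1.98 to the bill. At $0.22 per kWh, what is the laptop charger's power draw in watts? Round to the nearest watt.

60 W

Energy = $1.98 ÷ $0.22/kWh = 9 kWh
Runtime = 5 h/day × 30 days = 150 h
Power = 9 kWh ÷ 150 h = 0.06 kW = 60 W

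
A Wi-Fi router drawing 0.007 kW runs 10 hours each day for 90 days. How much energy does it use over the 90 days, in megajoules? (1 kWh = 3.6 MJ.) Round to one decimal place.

22.7 MJ

Runtime = 10 h/day × 90 days = 900 h
Energy = 0.007 kW × 900 h = 6.3 kWh
= 6.3 × 3.6 MJ = 22.7 MJ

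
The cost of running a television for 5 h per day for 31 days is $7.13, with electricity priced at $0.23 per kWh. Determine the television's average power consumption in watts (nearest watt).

Energy = $7.13 ÷ $0.23/kWh = 31 kWh
Runtime = 5 h/day × 31 days = 155 h
Power = 31 kWh ÷ 155 h = 0.2 kW = 200 W

200 W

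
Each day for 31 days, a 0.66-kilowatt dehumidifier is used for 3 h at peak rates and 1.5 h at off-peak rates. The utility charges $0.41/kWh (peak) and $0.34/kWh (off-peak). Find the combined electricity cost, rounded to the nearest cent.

Peak energy = 0.66 kW × 3 h × 31 = 61.38 kWh
Off-peak energy = 0.66 kW × 1.5 h × 31 = 30.69 kWh
Cost = 61.38 × $0.41 + 30.69 × $0.34 = $25.1658 + $10.4346 = $35.60

$35.60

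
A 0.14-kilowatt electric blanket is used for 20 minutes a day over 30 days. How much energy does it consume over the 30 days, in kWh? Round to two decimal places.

1.40 kWh

Runtime = 20 min × 30 = 600 min = 10 h
Energy = 0.14 kW × 10 h = 1.4 kWh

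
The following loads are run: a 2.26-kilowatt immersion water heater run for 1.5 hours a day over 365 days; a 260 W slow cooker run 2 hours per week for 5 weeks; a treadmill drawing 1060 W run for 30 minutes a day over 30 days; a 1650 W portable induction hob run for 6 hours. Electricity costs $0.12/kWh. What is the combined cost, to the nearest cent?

$151.89

immersion water heater: Runtime = 1.5 h/day × 365 days = 547.5 h
immersion water heater: 2.26 kW × 547.5 h = 1237.35 kWh
slow cooker: Runtime = 2 h/week × 5 weeks = 10 h
slow cooker: 0.26 kW × 10 h = 2.6 kWh
treadmill: Runtime = 30 min × 30 = 900 min = 15 h
treadmill: 1.06 kW × 15 h = 15.9 kWh
portable induction hob: 1.65 kW × 6 h = 9.9 kWh
Total energy = 1265.75 kWh
Cost = 1265.75 × $0.12 = $151.89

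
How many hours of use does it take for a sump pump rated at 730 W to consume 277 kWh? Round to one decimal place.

Hours = 277 kWh ÷ 0.73 kW = 379.5 h

379.5 h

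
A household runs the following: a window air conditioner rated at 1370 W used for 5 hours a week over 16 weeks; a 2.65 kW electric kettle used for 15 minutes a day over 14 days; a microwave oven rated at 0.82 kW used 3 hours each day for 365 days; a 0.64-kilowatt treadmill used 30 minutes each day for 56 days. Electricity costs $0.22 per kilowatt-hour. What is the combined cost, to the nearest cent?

$227.63

window air conditioner: Runtime = 5 h/week × 16 weeks = 80 h
window air conditioner: 1.37 kW × 80 h = 109.6 kWh
electric kettle: Runtime = 15 min × 14 = 210 min = 3.5 h
electric kettle: 2.65 kW × 3.5 h = 9.275 kWh
microwave oven: Runtime = 3 h/day × 365 days = 1095 h
microwave oven: 0.82 kW × 1095 h = 897.9 kWh
treadmill: Runtime = 30 min × 56 = 1680 min = 28 h
treadmill: 0.64 kW × 28 h = 17.92 kWh
Total energy = 1034.695 kWh
Cost = 1034.695 × $0.22 = $227.63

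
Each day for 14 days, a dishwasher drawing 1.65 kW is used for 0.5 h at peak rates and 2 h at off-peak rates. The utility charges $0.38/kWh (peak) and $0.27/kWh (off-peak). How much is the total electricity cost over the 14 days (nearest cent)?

Peak energy = 1.65 kW × 0.5 h × 14 = 11.55 kWh
Off-peak energy = 1.65 kW × 2 h × 14 = 46.2 kWh
Cost = 11.55 × $0.38 + 46.2 × $0.27 = $4.389 + $12.474 = $16.86

$16.86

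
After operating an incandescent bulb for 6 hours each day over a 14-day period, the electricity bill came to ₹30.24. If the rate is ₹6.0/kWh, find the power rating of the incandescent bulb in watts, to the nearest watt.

60 W

Energy = ₹30.24 ÷ ₹6.0/kWh = 5.04 kWh
Runtime = 6 h/day × 14 days = 84 h
Power = 5.04 kWh ÷ 84 h = 0.06 kW = 60 W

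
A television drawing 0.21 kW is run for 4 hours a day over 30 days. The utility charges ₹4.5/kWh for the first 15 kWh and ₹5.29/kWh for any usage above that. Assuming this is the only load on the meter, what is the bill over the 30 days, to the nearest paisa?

₹121.46

Runtime = 4 h/day × 30 days = 120 h
Energy = 0.21 kW × 120 h = 25.2 kWh
Tier 1 (0–15 kWh): 15 × ₹4.5 = ₹67.5
Above 15 kWh: 10.2 × ₹5.29 = ₹53.958
Bill = ₹121.46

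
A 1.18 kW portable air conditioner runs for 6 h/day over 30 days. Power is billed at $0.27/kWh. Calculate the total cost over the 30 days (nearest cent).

$57.35

Runtime = 6 h/day × 30 days = 180 h
Energy = 1.18 kW × 180 h = 212.4 kWh
Cost = 212.4 kWh × $0.27/kWh = $57.35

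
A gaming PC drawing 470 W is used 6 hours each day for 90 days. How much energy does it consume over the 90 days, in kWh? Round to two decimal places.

253.80 kWh

Runtime = 6 h/day × 90 days = 540 h
Energy = 0.47 kW × 540 h = 253.8 kWh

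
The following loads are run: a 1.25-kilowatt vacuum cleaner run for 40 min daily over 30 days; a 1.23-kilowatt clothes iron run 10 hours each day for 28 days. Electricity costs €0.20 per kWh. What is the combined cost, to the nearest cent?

€73.88

vacuum cleaner: Runtime = 40 min × 30 = 1200 min = 20 h
vacuum cleaner: 1.25 kW × 20 h = 25 kWh
clothes iron: Runtime = 10 h/day × 28 days = 280 h
clothes iron: 1.23 kW × 280 h = 344.4 kWh
Total energy = 369.4 kWh
Cost = 369.4 × €0.20 = €73.88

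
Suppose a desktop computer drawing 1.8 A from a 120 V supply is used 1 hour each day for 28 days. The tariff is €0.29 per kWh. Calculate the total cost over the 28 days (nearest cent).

€1.75

Power = 1.8 A × 120 V = 216 W = 0.216 kW
Runtime = 1 h/day × 28 days = 28 h
Energy = 0.216 kW × 28 h = 6.048 kWh
Cost = 6.048 kWh × €0.29/kWh = €1.75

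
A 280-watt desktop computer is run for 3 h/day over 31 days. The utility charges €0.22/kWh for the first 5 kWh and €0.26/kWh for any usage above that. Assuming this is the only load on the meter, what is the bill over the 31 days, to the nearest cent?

€6.57

Runtime = 3 h/day × 31 days = 93 h
Energy = 0.28 kW × 93 h = 26.04 kWh
Tier 1 (0–5 kWh): 5 × €0.22 = €1.1
Above 5 kWh: 21.04 × €0.26 = €5.4704
Bill = €6.57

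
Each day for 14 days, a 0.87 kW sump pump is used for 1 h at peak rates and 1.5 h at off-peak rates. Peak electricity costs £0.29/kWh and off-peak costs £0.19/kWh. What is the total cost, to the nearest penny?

Peak energy = 0.87 kW × 1 h × 14 = 12.18 kWh
Off-peak energy = 0.87 kW × 1.5 h × 14 = 18.27 kWh
Cost = 12.18 × £0.29 + 18.27 × £0.19 = £3.5322 + £3.4713 = £7.00

£7.00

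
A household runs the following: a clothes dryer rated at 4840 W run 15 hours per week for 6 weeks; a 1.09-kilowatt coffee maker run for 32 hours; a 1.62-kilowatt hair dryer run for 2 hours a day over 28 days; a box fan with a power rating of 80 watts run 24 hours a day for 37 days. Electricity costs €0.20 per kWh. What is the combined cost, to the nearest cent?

clothes dryer: Runtime = 15 h/week × 6 weeks = 90 h
clothes dryer: 4.84 kW × 90 h = 435.6 kWh
coffee maker: 1.09 kW × 32 h = 34.88 kWh
hair dryer: Runtime = 2 h/day × 28 days = 56 h
hair dryer: 1.62 kW × 56 h = 90.72 kWh
box fan: Runtime = 24 h × 37 = 888 h
box fan: 0.08 kW × 888 h = 71.04 kWh
Total energy = 632.24 kWh
Cost = 632.24 × €0.20 = €126.45

€126.45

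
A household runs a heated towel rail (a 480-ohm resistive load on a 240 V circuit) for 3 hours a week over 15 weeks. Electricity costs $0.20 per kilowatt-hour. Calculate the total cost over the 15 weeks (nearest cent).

Power = V²/R = 240²/480 = 120 W = 0.12 kW
Runtime = 3 h/week × 15 weeks = 45 h
Energy = 0.12 kW × 45 h = 5.4 kWh
Cost = 5.4 kWh × $0.20/kWh = $1.08

$1.08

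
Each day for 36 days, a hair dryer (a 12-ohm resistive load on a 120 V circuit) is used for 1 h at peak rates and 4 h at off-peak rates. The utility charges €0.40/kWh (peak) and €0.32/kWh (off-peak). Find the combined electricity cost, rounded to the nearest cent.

Power = V²/R = 120²/12 = 1200 W = 1.2 kW
Peak energy = 1.2 kW × 1 h × 36 = 43.2 kWh
Off-peak energy = 1.2 kW × 4 h × 36 = 172.8 kWh
Cost = 43.2 × €0.40 + 172.8 × €0.32 = €17.28 + €55.296 = €72.58

€72.58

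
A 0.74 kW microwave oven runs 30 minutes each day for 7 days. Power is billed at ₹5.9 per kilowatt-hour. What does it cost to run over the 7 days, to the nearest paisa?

₹15.28

Runtime = 30 min × 7 = 210 min = 3.5 h
Energy = 0.74 kW × 3.5 h = 2.59 kWh
Cost = 2.59 kWh × ₹5.9/kWh = ₹15.28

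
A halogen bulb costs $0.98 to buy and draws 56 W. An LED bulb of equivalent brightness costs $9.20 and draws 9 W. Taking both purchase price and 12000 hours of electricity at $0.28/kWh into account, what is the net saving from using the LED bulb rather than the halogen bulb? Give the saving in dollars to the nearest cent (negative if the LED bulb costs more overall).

$149.70

halogen bulb: $0.98 + (56/1000) kW × 12000 h × $0.28 = $0.98 + $188.16 = $189.14
LED bulb: $9.20 + (9/1000) kW × 12000 h × $0.28 = $9.20 + $30.24 = $39.44
Saving = $189.14 − $39.44 = $149.7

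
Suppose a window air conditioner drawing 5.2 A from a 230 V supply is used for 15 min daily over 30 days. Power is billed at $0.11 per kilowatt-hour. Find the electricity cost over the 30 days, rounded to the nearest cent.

Power = 5.2 A × 230 V = 1196 W = 1.196 kW
Runtime = 15 min × 30 = 450 min = 7.5 h
Energy = 1.196 kW × 7.5 h = 8.97 kWh
Cost = 8.97 kWh × $0.11/kWh = $0.99

$0.99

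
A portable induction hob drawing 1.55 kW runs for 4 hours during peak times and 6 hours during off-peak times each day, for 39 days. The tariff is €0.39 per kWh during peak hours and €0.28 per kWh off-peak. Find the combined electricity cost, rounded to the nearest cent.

€195.86

Peak energy = 1.55 kW × 4 h × 39 = 241.8 kWh
Off-peak energy = 1.55 kW × 6 h × 39 = 362.7 kWh
Cost = 241.8 × €0.39 + 362.7 × €0.28 = €94.302 + €101.556 = €195.86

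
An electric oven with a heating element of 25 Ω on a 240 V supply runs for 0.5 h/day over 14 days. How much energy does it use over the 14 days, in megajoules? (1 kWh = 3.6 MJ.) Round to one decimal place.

Power = V²/R = 240²/25 = 2304 W = 2.304 kW
Runtime = 0.5 h/day × 14 days = 7 h
Energy = 2.304 kW × 7 h = 16.128 kWh
= 16.128 × 3.6 MJ = 58.1 MJ

58.1 MJ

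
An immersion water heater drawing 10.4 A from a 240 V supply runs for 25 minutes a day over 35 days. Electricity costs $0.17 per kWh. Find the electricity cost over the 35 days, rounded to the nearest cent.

Power = 10.4 A × 240 V = 2496 W = 2.496 kW
Runtime = 25 min × 35 = 875 min = 14.583333… h
Energy = 2.496 kW × 14.583333… h = 36.4 kWh
Cost = 36.4 kWh × $0.17/kWh = $6.19

$6.19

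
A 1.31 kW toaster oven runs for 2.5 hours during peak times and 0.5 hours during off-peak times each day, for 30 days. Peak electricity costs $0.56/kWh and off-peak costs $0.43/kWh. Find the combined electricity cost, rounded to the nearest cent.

$63.47

Peak energy = 1.31 kW × 2.5 h × 30 = 98.25 kWh
Off-peak energy = 1.31 kW × 0.5 h × 30 = 19.65 kWh
Cost = 98.25 × $0.56 + 19.65 × $0.43 = $55.02 + $8.4495 = $63.47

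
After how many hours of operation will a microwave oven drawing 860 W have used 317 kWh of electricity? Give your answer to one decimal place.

368.6 h

Hours = 317 kWh ÷ 0.86 kW = 368.6 h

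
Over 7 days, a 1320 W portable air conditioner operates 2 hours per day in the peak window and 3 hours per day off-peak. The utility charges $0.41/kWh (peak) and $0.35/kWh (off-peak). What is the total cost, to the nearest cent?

Peak energy = 1.32 kW × 2 h × 7 = 18.48 kWh
Off-peak energy = 1.32 kW × 3 h × 7 = 27.72 kWh
Cost = 18.48 × $0.41 + 27.72 × $0.35 = $7.5768 + $9.702 = $17.28

$17.28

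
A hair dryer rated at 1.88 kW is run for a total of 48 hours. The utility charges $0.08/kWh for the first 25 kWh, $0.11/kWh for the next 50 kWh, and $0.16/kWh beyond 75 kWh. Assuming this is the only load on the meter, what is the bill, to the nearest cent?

Energy = 1.88 kW × 48 h = 90.24 kWh
Tier 1 (0–25 kWh): 25 × $0.08 = $2
Tier 2 (25–75 kWh): 50 × $0.11 = $5.5
Above 75 kWh: 15.24 × $0.16 = $2.4384
Bill = $9.94

$9.94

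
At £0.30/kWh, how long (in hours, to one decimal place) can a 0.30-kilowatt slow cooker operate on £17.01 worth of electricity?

189.0 h

Energy available = £17.01 ÷ £0.30/kWh = 56.7 kWh
Hours = 56.7 kWh ÷ 0.3 kW = 189.0 h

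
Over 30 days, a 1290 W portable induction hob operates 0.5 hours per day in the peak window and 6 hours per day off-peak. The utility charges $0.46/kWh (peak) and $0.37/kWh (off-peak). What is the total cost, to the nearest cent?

$94.82

Peak energy = 1.29 kW × 0.5 h × 30 = 19.35 kWh
Off-peak energy = 1.29 kW × 6 h × 30 = 232.2 kWh
Cost = 19.35 × $0.46 + 232.2 × $0.37 = $8.901 + $85.914 = $94.82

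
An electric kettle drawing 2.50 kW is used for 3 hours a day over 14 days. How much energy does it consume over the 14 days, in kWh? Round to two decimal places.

Runtime = 3 h/day × 14 days = 42 h
Energy = 2.5 kW × 42 h = 105 kWh

105.00 kWh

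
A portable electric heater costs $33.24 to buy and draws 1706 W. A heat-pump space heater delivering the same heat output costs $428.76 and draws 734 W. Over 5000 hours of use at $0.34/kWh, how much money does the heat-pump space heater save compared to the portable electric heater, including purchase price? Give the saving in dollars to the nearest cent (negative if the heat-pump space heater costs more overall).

portable electric heater: $33.24 + (1706/1000) kW × 5000 h × $0.34 = $33.24 + $2900.2 = $2933.44
heat-pump space heater: $428.76 + (734/1000) kW × 5000 h × $0.34 = $428.76 + $1247.8 = $1676.56
Saving = $2933.44 − $1676.56 = $1256.88

$1256.88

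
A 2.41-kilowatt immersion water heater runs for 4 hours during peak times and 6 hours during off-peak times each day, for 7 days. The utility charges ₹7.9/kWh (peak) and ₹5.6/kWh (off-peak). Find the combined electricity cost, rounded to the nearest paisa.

Peak energy = 2.41 kW × 4 h × 7 = 67.48 kWh
Off-peak energy = 2.41 kW × 6 h × 7 = 101.22 kWh
Cost = 67.48 × ₹7.9 + 101.22 × ₹5.6 = ₹533.092 + ₹566.832 = ₹1099.92

₹1099.92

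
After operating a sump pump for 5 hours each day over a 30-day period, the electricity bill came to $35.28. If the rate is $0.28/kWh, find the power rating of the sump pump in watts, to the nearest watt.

840 W

Energy = $35.28 ÷ $0.28/kWh = 126 kWh
Runtime = 5 h/day × 30 days = 150 h
Power = 126 kWh ÷ 150 h = 0.84 kW = 840 W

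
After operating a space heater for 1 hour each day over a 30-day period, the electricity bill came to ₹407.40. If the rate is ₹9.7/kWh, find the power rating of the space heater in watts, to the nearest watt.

1400 W

Energy = ₹407.40 ÷ ₹9.7/kWh = 42 kWh
Runtime = 1 h/day × 30 days = 30 h
Power = 42 kWh ÷ 30 h = 1.4 kW = 1400 W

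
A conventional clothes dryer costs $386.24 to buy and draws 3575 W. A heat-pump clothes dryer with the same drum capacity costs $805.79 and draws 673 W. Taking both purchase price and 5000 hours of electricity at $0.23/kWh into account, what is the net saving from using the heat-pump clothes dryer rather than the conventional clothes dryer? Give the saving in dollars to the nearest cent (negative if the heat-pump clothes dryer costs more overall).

conventional clothes dryer: $386.24 + (3575/1000) kW × 5000 h × $0.23 = $386.24 + $4111.25 = $4497.49
heat-pump clothes dryer: $805.79 + (673/1000) kW × 5000 h × $0.23 = $805.79 + $773.95 = $1579.74
Saving = $4497.49 − $1579.74 = $2917.75

$2917.75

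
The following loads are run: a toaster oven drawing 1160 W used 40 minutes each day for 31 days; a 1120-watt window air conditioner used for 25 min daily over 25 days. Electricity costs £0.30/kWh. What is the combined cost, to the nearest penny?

toaster oven: Runtime = 40 min × 31 = 1240 min = 20.666666… h
toaster oven: 1.16 kW × 20.666666… h = 23.973333… kWh
window air conditioner: Runtime = 25 min × 25 = 625 min = 10.416666… h
window air conditioner: 1.12 kW × 10.416666… h = 11.666666… kWh
Total energy = 35.64 kWh
Cost = 35.64 × £0.30 = £10.69

£10.69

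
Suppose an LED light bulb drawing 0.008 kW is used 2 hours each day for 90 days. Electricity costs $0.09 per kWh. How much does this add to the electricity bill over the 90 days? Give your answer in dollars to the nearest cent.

$0.13

Runtime = 2 h/day × 90 days = 180 h
Energy = 0.008 kW × 180 h = 1.44 kWh
Cost = 1.44 kWh × $0.09/kWh = $0.13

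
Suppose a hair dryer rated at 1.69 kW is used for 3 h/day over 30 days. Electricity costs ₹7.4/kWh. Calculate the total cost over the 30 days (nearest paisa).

₹1125.54

Runtime = 3 h/day × 30 days = 90 h
Energy = 1.69 kW × 90 h = 152.1 kWh
Cost = 152.1 kWh × ₹7.4/kWh = ₹1125.54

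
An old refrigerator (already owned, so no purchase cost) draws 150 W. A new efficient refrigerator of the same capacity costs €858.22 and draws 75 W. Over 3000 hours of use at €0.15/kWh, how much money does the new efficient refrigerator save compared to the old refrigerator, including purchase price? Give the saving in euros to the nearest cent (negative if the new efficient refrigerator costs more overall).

old refrigerator: €0.00 + (150/1000) kW × 3000 h × €0.15 = €0.00 + €67.5 = €67.5
new efficient refrigerator: €858.22 + (75/1000) kW × 3000 h × €0.15 = €858.22 + €33.75 = €891.97
Saving = €67.5 − €891.97 = −€824.47

-€824.47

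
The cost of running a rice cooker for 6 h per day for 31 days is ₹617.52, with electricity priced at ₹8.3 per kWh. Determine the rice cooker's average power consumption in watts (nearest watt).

Energy = ₹617.52 ÷ ₹8.3/kWh = 74.4 kWh
Runtime = 6 h/day × 31 days = 186 h
Power = 74.4 kWh ÷ 186 h = 0.4 kW = 400 W

400 W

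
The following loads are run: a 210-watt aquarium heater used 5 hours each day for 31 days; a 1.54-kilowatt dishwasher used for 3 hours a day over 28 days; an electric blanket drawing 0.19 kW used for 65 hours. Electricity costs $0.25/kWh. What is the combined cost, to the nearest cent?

$43.57

aquarium heater: Runtime = 5 h/day × 31 days = 155 h
aquarium heater: 0.21 kW × 155 h = 32.55 kWh
dishwasher: Runtime = 3 h/day × 28 days = 84 h
dishwasher: 1.54 kW × 84 h = 129.36 kWh
electric blanket: 0.19 kW × 65 h = 12.35 kWh
Total energy = 174.26 kWh
Cost = 174.26 × $0.25 = $43.57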